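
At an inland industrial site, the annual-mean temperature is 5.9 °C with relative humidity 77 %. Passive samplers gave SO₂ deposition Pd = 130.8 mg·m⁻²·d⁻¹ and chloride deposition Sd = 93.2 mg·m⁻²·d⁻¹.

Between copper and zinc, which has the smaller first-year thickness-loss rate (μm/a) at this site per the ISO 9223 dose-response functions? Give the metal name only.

copper: f(T) = +0.126·(T−10) [T≤10 °C] = -0.5166
  SO₂ term: 0.0053·130.8^0.26·exp(0.059·77-0.5166) = 1.055
  Cl⁻ term: 0.01025·93.2^0.27·exp(0.036·77+0.049·5.9) = 0.7445
  sum: 1.055 + 0.7445 → r_corr = 1.799 μm/a
zinc: T≤10 °C ⇒ hinge +0.038·(5.9−10) = -0.1558
  SO₂ term: 0.0129·130.8^0.44·exp(0.046·77-0.1558) = 3.255
  Sd branch = 0.0175·Sd^0.57·e^(0.008·RH+0.085·T) = 0.7095 μm/a
  sum: 3.255 + 0.7095 → r_corr = 3.964 μm/a
Ordering by μm/a: zinc (3.96) > copper (1.8)

copper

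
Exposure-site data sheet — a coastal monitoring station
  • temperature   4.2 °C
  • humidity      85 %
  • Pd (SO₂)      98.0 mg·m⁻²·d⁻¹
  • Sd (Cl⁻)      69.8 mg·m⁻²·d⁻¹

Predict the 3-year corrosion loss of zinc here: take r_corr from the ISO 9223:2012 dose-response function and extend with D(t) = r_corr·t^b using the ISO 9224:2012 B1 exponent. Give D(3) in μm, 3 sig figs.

zinc: temperature factor f = +0.038·(-5.8) = -0.2204
  Pd branch = 0.0129·Pd^0.44·e^(0.046·RH+f) = 3.882 μm/a
  Cl⁻ term: 0.0175·69.8^0.57·exp(0.008·85+0.085·4.2) = 0.5551
  sum: 3.882 + 0.5551 → r_corr = 4.438 μm/a
Long-term exponent b (ISO 9224 Table 2, B1) = 0.813
  D(3) = 4.438 × 3^0.813 = 4.438 × 2.443 = 10.84 μm

D(3) = 10.8 μm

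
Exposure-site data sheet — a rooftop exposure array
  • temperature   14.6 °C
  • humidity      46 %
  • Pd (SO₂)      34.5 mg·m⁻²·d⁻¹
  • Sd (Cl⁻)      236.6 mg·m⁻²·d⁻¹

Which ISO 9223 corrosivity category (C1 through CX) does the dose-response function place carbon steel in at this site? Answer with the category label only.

carbon steel: T>10 °C ⇒ hinge -0.054·(14.6−10) = -0.2484
  Pd branch = 1.77·Pd^0.52·e^(0.02·RH+f) = 21.84 μm/a
  Sd branch = 0.102·Sd^0.62·e^(0.033·RH+0.04·T) = 24.74 μm/a
  r_corr = 21.84 + 24.74 = 46.58 μm/a
Category bounds: 25…50 μm/a bracket r_corr ⇒ C3

C3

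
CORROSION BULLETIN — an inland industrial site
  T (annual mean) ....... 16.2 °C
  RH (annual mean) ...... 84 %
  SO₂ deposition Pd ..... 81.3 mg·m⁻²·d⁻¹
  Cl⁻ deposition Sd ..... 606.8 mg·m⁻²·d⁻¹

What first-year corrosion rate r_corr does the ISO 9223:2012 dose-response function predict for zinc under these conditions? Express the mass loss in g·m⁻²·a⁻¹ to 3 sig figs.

r_corr = 57.0 g·m⁻²·a⁻¹

zinc: f(T) = -0.071·(T−10) [T>10 °C] = -0.4402
  Pd branch = 0.0129·Pd^0.44·e^(0.046·RH+f) = 2.741 μm/a
  Cl⁻ term: 0.0175·606.8^0.57·exp(0.008·84+0.085·16.2) = 5.239
  r_corr = 2.741 + 5.239 = 7.98 μm/a
Convert to mass loss: 7.98 μm/a × 7.14 g/cm³ = 56.98 g·m⁻²·a⁻¹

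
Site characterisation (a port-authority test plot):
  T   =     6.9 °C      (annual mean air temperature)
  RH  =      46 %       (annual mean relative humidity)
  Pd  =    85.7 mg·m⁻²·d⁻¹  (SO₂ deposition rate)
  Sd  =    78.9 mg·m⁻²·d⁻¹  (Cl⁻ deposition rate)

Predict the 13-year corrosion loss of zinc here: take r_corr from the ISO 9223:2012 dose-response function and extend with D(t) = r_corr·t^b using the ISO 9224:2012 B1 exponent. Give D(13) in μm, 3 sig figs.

D(13) = 9.84 μm

zinc: f(T) = +0.038·(T−10) [T≤10 °C] = -0.1178
  Pd branch = 0.0129·Pd^0.44·e^(0.046·RH+f) = 0.6744 μm/a
  Sd branch = 0.0175·Sd^0.57·e^(0.008·RH+0.085·T) = 0.5482 μm/a
  sum: 0.6744 + 0.5482 → r_corr = 1.223 μm/a
ISO 9224: D(t) = r_corr · t^b with b = 0.813 (zinc, B1)
  D(13) = 1.223 × 13^0.813 = 1.223 × 8.047 = 9.838 μm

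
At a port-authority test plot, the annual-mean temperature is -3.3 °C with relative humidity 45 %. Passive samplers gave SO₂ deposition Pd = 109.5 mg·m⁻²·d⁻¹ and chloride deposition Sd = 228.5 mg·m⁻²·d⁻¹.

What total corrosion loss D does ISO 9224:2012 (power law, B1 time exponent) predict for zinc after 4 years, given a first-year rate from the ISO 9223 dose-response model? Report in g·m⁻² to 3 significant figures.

zinc: T≤10 °C ⇒ hinge +0.038·(-3.3−10) = -0.5054
  SO₂ term: 0.0129·109.5^0.44·exp(0.046·45-0.5054) = 0.4869
  Sd branch = 0.0175·Sd^0.57·e^(0.008·RH+0.085·T) = 0.4189 μm/a
  r_corr = 0.4869 + 0.4189 = 0.9058 μm/a
Power-law: D(4) = r_corr · 4^0.813
  D(4) = 0.9058 × 4^0.813 = 0.9058 × 3.087 = 2.796 μm
  Mass loss = 2.796 μm × 7.14 g/cm³ = 19.96 g·m⁻²

D(4) = 20.0 g·m⁻²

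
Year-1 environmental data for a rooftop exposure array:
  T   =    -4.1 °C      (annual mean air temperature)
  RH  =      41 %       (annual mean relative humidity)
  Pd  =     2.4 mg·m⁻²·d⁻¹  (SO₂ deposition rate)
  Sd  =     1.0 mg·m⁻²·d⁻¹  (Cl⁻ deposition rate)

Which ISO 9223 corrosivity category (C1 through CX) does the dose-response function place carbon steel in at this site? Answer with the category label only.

C1

carbon steel: temperature factor f = +0.150·(-14.1) = -2.1150
  SO₂ term: 1.77·2.4^0.52·exp(0.02·41-2.1150) = 0.7643
  Cl⁻ term: 0.102·1.0^0.62·exp(0.033·41+0.04·-4.1) = 0.3349
  r_corr = 0.7643 + 0.3349 = 1.099 μm/a
Category bounds: 0…1.3 μm/a bracket r_corr ⇒ C1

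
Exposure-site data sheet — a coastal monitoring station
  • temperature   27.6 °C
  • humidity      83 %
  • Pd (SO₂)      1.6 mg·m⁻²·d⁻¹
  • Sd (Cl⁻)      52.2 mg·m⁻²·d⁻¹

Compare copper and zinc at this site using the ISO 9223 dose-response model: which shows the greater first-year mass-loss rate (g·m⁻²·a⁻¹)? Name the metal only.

zinc

copper: T>10 °C ⇒ hinge -0.080·(27.6−10) = -1.4080
  SO₂ term: 0.0053·1.6^0.26·exp(0.059·83-1.4080) = 0.1962
  Sd branch = 0.01025·Sd^0.27·e^(0.036·RH+0.049·T) = 2.288 μm/a
  r_corr = 0.1962 + 2.288 = 2.484 μm/a
  mass loss = 2.484 μm/a × 8.96 g/cm³ = 22.26 g·m⁻²·a⁻¹
zinc: T>10 °C ⇒ hinge -0.071·(27.6−10) = -1.2496
  Pd branch = 0.0129·Pd^0.44·e^(0.046·RH+f) = 0.2069 μm/a
  Sd branch = 0.0175·Sd^0.57·e^(0.008·RH+0.085·T) = 3.383 μm/a
  sum: 0.2069 + 3.383 → r_corr = 3.59 μm/a
  mass loss = 3.59 μm/a × 7.14 g/cm³ = 25.63 g·m⁻²·a⁻¹
Ordering by g·m⁻²·a⁻¹: zinc (25.6) > copper (22.3)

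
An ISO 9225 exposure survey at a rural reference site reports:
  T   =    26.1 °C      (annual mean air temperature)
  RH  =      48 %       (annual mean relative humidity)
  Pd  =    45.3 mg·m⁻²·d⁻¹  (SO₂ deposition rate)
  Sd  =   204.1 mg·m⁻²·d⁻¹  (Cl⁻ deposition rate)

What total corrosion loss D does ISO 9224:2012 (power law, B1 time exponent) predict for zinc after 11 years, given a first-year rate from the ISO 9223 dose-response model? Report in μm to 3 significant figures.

zinc: T>10 °C ⇒ hinge -0.071·(26.1−10) = -1.1431
  Pd branch = 0.0129·Pd^0.44·e^(0.046·RH+f) = 0.2003 μm/a
  Cl⁻ term: 0.0175·204.1^0.57·exp(0.008·48+0.085·26.1) = 4.897
  r_corr = 0.2003 + 4.897 = 5.097 μm/a
ISO 9224: D(t) = r_corr · t^b with b = 0.813 (zinc, B1)
  D(11) = 5.097 × 11^0.813 = 5.097 × 7.025 = 35.81 μm

D(11) = 35.8 μm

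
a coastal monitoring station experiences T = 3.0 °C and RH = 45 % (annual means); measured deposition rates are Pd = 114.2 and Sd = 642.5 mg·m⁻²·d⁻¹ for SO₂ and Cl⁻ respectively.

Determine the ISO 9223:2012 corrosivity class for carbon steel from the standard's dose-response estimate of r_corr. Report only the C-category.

carbon steel: T≤10 °C ⇒ hinge +0.150·(3.0−10) = -1.0500
  SO₂ term: 1.77·114.2^0.52·exp(0.02·45-1.0500) = 17.9
  Cl⁻ term: 0.102·642.5^0.62·exp(0.033·45+0.04·3.0) = 27.96
  r_corr = 17.9 + 27.96 = 45.86 μm/a
Category bounds: 25…50 μm/a bracket r_corr ⇒ C3

C3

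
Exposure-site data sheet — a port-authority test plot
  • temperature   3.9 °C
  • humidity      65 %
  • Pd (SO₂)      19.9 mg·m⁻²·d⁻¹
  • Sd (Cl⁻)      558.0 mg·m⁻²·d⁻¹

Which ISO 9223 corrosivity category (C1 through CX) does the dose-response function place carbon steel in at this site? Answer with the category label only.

carbon steel: temperature factor f = +0.150·(-6.1) = -0.9150
  SO₂ term: 1.77·19.9^0.52·exp(0.02·65-0.9150) = 12.32
  Sd branch = 0.102·Sd^0.62·e^(0.033·RH+0.04·T) = 51.38 μm/a
  sum: 12.32 + 51.38 → r_corr = 63.7 μm/a
ISO 9223 Table 2 (carbon steel): 50 < 63.7 ≤ 80 μm/a ⇒ C4

C4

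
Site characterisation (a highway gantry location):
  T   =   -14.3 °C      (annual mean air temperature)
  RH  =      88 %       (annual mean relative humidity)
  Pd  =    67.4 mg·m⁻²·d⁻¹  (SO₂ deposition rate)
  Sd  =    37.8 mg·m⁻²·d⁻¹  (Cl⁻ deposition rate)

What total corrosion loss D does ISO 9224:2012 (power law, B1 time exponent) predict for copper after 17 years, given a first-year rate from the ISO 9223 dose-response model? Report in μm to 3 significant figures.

copper: f(T) = +0.126·(T−10) [T≤10 °C] = -3.0618
  sulphur-dioxide contribution → 0.1333 μm/a
  chloride contribution → 0.3222 μm/a
  total first-year rate 0.4556 μm/a
ISO 9224: D(t) = r_corr · t^b with b = 0.667 (copper, B1)
  D(17) = 0.4556 × 17^0.667 = 0.4556 × 6.618 = 3.015 μm

D(17) = 3.01 μm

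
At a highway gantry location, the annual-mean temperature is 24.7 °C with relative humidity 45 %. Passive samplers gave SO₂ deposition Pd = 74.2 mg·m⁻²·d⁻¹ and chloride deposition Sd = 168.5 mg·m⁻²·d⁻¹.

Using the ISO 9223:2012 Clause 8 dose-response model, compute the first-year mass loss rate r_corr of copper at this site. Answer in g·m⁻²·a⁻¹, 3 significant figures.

r_corr = 6.85 g·m⁻²·a⁻¹

copper: f(T) = -0.080·(T−10) [T>10 °C] = -1.1760
  Pd branch = 0.0053·Pd^0.26·e^(0.059·RH+f) = 0.07127 μm/a
  Sd branch = 0.01025·Sd^0.27·e^(0.036·RH+0.049·T) = 0.6936 μm/a
  sum: 0.07127 + 0.6936 → r_corr = 0.7648 μm/a
Convert to mass loss: 0.7648 μm/a × 8.96 g/cm³ = 6.853 g·m⁻²·a⁻¹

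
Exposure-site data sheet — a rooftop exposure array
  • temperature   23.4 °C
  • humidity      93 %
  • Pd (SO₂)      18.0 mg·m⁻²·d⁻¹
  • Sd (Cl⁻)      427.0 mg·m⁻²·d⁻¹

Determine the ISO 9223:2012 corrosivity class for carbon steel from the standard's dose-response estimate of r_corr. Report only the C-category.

CX

carbon steel: f(T) = -0.054·(T−10) [T>10 °C] = -0.7236
  SO₂ term: 1.77·18.0^0.52·exp(0.02·93-0.7236) = 24.79
  Sd branch = 0.102·Sd^0.62·e^(0.033·RH+0.04·T) = 239.2 μm/a
  sum: 24.79 + 239.2 → r_corr = 264 μm/a
Category bounds: 200…700 μm/a bracket r_corr ⇒ CX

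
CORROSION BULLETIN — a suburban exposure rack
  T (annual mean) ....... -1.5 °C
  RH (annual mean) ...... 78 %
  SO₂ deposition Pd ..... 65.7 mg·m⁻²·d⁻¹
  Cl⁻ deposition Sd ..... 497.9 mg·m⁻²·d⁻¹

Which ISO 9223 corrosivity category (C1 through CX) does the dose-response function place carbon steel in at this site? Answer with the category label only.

carbon steel: temperature factor f = +0.150·(-11.5) = -1.7250
  sulphur-dioxide contribution → 13.23 μm/a
  chloride contribution → 59.24 μm/a
  ⇒ r_corr(carbon steel) = 72.47 μm/a
ISO 9223 Table 2 (carbon steel): 50 < 72.5 ≤ 80 μm/a ⇒ C4

C4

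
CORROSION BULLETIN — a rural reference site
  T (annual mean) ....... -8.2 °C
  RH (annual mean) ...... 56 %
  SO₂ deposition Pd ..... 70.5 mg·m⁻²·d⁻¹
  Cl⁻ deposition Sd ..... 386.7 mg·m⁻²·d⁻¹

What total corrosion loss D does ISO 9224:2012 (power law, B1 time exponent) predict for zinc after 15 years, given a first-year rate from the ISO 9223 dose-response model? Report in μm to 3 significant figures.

D(15) = 8.67 μm

zinc: f(T) = +0.038·(T−10) [T≤10 °C] = -0.6916
  sulphur-dioxide contribution → 0.5523 μm/a
  chloride contribution → 0.4071 μm/a
  ⇒ r_corr(zinc) = 0.9594 μm/a
ISO 9224: D(t) = r_corr · t^b with b = 0.813 (zinc, B1)
  D(15) = 0.9594 × 15^0.813 = 0.9594 × 9.04 = 8.673 μm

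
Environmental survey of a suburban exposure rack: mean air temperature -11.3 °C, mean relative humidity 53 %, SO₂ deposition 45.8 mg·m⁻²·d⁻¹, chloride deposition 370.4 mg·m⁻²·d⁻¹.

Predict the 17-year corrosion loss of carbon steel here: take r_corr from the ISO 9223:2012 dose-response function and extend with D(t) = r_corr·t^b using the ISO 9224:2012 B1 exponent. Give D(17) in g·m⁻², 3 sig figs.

D(17) = 557 g·m⁻²

carbon steel: T≤10 °C ⇒ hinge +0.150·(-11.3−10) = -3.1950
  sulphur-dioxide contribution → 1.529 μm/a
  chloride contribution → 14.6 μm/a
  total first-year rate 16.13 μm/a
ISO 9224: D(t) = r_corr · t^b with b = 0.523 (carbon steel, B1)
  D(17) = 16.13 × 17^0.523 = 16.13 × 4.401 = 70.99 μm
  Mass loss = 70.99 μm × 7.85 g/cm³ = 557.3 g·m⁻²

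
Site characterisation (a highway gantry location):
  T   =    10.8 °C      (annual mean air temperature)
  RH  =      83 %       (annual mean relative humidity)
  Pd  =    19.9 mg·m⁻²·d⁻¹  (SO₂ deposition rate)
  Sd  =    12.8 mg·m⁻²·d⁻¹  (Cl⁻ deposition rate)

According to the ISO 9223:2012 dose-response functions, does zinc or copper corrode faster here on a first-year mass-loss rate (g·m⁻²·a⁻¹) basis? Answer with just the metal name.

zinc: temperature factor f = -0.071·(0.8) = -0.0568
  SO₂ term: 0.0129·19.9^0.44·exp(0.046·83-0.0568) = 2.068
  Sd branch = 0.0175·Sd^0.57·e^(0.008·RH+0.085·T) = 0.3641 μm/a
  sum: 2.068 + 0.3641 → r_corr = 2.432 μm/a
  mass loss = 2.432 μm/a × 7.14 g/cm³ = 17.37 g·m⁻²·a⁻¹
copper: f(T) = -0.080·(T−10) [T>10 °C] = -0.0640
  Pd branch = 0.0053·Pd^0.26·e^(0.059·RH+f) = 1.449 μm/a
  Sd branch = 0.01025·Sd^0.27·e^(0.036·RH+0.049·T) = 0.6873 μm/a
  sum: 1.449 + 0.6873 → r_corr = 2.136 μm/a
  mass loss = 2.136 μm/a × 8.96 g/cm³ = 19.14 g·m⁻²·a⁻¹
Ordering by g·m⁻²·a⁻¹: copper (19.1) > zinc (17.4)

copper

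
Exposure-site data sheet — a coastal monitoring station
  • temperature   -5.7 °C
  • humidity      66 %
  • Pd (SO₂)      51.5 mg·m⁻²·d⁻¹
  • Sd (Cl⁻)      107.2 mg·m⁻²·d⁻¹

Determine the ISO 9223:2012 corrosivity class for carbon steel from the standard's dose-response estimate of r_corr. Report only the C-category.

carbon steel: temperature factor f = +0.150·(-15.7) = -2.3550
  sulphur-dioxide contribution → 4.882 μm/a
  chloride contribution → 13.01 μm/a
  ⇒ r_corr(carbon steel) = 17.89 μm/a
17.9 μm/a falls in (1.3, 25] for carbon steel → category C2

C2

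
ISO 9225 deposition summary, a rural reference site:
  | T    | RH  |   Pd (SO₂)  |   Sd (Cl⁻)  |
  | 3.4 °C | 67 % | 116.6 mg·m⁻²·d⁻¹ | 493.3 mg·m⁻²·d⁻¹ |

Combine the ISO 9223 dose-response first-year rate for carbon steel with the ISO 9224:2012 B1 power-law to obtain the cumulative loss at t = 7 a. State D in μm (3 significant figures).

carbon steel: f(T) = +0.150·(T−10) [T≤10 °C] = -0.9900
  SO₂ term: 1.77·116.6^0.52·exp(0.02·67-0.9900) = 29.83
  Cl⁻ term: 0.102·493.3^0.62·exp(0.033·67+0.04·3.4) = 49.84
  sum: 29.83 + 49.84 → r_corr = 79.68 μm/a
Long-term exponent b (ISO 9224 Table 2, B1) = 0.523
  D(7) = 79.68 × 7^0.523 = 79.68 × 2.767 = 220.4 μm

D(7) = 220 μm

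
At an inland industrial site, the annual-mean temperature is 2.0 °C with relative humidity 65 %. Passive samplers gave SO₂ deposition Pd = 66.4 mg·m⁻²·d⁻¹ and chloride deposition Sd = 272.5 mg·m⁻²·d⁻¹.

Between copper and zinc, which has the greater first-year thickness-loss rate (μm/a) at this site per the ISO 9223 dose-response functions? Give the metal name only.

zinc

copper: temperature factor f = +0.126·(-8.0) = -1.0080
  SO₂ term: 0.0053·66.4^0.26·exp(0.059·65-1.0080) = 0.2666
  Sd branch = 0.01025·Sd^0.27·e^(0.036·RH+0.049·T) = 0.5334 μm/a
  r_corr = 0.2666 + 0.5334 = 0.8 μm/a
zinc: T≤10 °C ⇒ hinge +0.038·(2.0−10) = -0.3040
  Pd branch = 0.0129·Pd^0.44·e^(0.046·RH+f) = 1.199 μm/a
  Cl⁻ term: 0.0175·272.5^0.57·exp(0.008·65+0.085·2.0) = 0.8528
  r_corr = 1.199 + 0.8528 = 2.052 μm/a
Ordering by μm/a: zinc (2.05) > copper (0.8)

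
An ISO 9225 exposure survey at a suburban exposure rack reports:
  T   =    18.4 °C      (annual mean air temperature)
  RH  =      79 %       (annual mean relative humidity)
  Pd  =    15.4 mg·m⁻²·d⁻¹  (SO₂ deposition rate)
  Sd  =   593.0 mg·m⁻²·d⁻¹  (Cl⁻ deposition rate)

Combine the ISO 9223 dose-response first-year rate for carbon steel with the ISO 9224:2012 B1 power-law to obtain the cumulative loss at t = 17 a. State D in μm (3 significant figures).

carbon steel: T>10 °C ⇒ hinge -0.054·(18.4−10) = -0.4536
  SO₂ term: 1.77·15.4^0.52·exp(0.02·79-0.4536) = 22.63
  Cl⁻ term: 0.102·593.0^0.62·exp(0.033·79+0.04·18.4) = 151.3
  sum: 22.63 + 151.3 → r_corr = 173.9 μm/a
Power-law: D(17) = r_corr · 17^0.523
  D(17) = 173.9 × 17^0.523 = 173.9 × 4.401 = 765.3 μm

D(17) = 765 μm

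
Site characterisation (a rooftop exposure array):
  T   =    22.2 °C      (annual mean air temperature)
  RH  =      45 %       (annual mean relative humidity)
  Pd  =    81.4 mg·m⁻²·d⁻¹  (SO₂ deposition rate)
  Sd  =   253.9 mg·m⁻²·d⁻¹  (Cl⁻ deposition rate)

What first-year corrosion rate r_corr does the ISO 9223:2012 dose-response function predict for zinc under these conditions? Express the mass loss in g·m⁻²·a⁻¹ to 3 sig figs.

zinc: temperature factor f = -0.071·(12.2) = -0.8662
  Pd branch = 0.0129·Pd^0.44·e^(0.046·RH+f) = 0.2979 μm/a
  Cl⁻ term: 0.0175·253.9^0.57·exp(0.008·45+0.085·22.2) = 3.886
  r_corr = 0.2979 + 3.886 = 4.184 μm/a
Convert to mass loss: 4.184 μm/a × 7.14 g/cm³ = 29.88 g·m⁻²·a⁻¹

r_corr = 29.9 g·m⁻²·a⁻¹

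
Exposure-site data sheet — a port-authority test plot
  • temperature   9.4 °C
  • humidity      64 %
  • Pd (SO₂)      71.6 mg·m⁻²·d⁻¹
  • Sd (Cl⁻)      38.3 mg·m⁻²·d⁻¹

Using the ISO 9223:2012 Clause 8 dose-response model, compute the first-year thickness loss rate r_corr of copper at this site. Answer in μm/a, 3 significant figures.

copper: T≤10 °C ⇒ hinge +0.126·(9.4−10) = -0.0756
  SO₂ term: 0.0053·71.6^0.26·exp(0.059·64-0.0756) = 0.6511
  Sd branch = 0.01025·Sd^0.27·e^(0.036·RH+0.049·T) = 0.4353 μm/a
  r_corr = 0.6511 + 0.4353 = 1.086 μm/a

r_corr = 1.09 μm/a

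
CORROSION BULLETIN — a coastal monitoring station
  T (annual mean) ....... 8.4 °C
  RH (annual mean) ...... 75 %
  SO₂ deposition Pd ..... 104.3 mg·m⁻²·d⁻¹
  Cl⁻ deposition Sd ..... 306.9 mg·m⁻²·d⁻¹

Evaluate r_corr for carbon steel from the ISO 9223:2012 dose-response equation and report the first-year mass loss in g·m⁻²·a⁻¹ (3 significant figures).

r_corr = 1.01e+03 g·m⁻²·a⁻¹

carbon steel: f(T) = +0.150·(T−10) [T≤10 °C] = -0.2400
  Pd branch = 1.77·Pd^0.52·e^(0.02·RH+f) = 69.93 μm/a
  Cl⁻ term: 0.102·306.9^0.62·exp(0.033·75+0.04·8.4) = 59.07
  r_corr = 69.93 + 59.07 = 129 μm/a
Convert to mass loss: 129 μm/a × 7.85 g/cm³ = 1013 g·m⁻²·a⁻¹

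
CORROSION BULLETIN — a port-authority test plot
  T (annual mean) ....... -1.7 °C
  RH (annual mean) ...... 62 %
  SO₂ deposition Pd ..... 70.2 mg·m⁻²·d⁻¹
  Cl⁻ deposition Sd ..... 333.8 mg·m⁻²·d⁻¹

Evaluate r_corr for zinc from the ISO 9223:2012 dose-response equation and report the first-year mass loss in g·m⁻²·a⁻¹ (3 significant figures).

zinc: T≤10 °C ⇒ hinge +0.038·(-1.7−10) = -0.4446
  SO₂ term: 0.0129·70.2^0.44·exp(0.046·62-0.4446) = 0.93
  Cl⁻ term: 0.0175·333.8^0.57·exp(0.008·62+0.085·-1.7) = 0.6825
  r_corr = 0.93 + 0.6825 = 1.612 μm/a
Convert to mass loss: 1.612 μm/a × 7.14 g/cm³ = 11.51 g·m⁻²·a⁻¹

r_corr = 11.5 g·m⁻²·a⁻¹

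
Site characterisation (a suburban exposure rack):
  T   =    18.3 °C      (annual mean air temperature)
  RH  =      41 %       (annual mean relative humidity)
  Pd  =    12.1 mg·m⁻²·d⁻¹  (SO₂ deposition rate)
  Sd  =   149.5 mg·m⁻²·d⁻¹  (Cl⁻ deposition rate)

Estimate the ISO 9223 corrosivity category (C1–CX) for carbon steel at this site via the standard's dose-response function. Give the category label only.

C3

carbon steel: T>10 °C ⇒ hinge -0.054·(18.3−10) = -0.4482
  Pd branch = 1.77·Pd^0.52·e^(0.02·RH+f) = 9.386 μm/a
  Sd branch = 0.102·Sd^0.62·e^(0.033·RH+0.04·T) = 18.3 μm/a
  sum: 9.386 + 18.3 → r_corr = 27.68 μm/a
ISO 9223 Table 2 (carbon steel): 25 < 27.7 ≤ 50 μm/a ⇒ C3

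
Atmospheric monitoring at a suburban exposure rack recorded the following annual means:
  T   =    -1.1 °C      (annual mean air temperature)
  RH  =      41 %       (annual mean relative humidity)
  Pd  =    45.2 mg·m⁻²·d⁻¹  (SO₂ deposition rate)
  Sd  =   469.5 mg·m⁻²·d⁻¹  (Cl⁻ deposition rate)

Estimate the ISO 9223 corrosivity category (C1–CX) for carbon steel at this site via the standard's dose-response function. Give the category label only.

carbon steel: temperature factor f = +0.150·(-11.1) = -1.6650
  sulphur-dioxide contribution → 5.517 μm/a
  chloride contribution → 17.12 μm/a
  total first-year rate 22.64 μm/a
Category bounds: 1.3…25 μm/a bracket r_corr ⇒ C2

C2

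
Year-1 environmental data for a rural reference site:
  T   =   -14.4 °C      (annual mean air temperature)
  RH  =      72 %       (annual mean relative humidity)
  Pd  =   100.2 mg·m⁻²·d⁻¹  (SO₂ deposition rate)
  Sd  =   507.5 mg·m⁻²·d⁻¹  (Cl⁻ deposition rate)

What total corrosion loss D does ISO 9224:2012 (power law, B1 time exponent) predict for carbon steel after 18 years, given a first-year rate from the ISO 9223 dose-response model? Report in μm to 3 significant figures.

carbon steel: T≤10 °C ⇒ hinge +0.150·(-14.4−10) = -3.6600
  SO₂ term: 1.77·100.2^0.52·exp(0.02·72-3.6600) = 2.11
  Cl⁻ term: 0.102·507.5^0.62·exp(0.033·72+0.04·-14.4) = 29.36
  r_corr = 2.11 + 29.36 = 31.47 μm/a
ISO 9224: D(t) = r_corr · t^b with b = 0.523 (carbon steel, B1)
  D(18) = 31.47 × 18^0.523 = 31.47 × 4.534 = 142.7 μm

D(18) = 143 μm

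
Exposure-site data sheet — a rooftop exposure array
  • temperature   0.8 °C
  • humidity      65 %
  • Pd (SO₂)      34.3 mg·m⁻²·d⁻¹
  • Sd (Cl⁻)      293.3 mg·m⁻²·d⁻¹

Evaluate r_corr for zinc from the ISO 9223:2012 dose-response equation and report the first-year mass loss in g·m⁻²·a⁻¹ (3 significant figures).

zinc: f(T) = +0.038·(T−10) [T≤10 °C] = -0.3496
  sulphur-dioxide contribution → 0.8567 μm/a
  chloride contribution → 0.8031 μm/a
  ⇒ r_corr(zinc) = 1.66 μm/a
Convert to mass loss: 1.66 μm/a × 7.14 g/cm³ = 11.85 g·m⁻²·a⁻¹

r_corr = 11.9 g·m⁻²·a⁻¹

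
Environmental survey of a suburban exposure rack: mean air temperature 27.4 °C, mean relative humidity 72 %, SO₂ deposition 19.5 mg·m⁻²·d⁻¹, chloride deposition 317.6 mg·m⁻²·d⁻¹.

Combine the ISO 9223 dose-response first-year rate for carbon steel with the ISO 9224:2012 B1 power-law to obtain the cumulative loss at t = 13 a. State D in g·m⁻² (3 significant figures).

carbon steel: temperature factor f = -0.054·(17.4) = -0.9396
  SO₂ term: 1.77·19.5^0.52·exp(0.02·72-0.9396) = 13.68
  Sd branch = 0.102·Sd^0.62·e^(0.033·RH+0.04·T) = 116.9 μm/a
  r_corr = 13.68 + 116.9 = 130.5 μm/a
Long-term exponent b (ISO 9224 Table 2, B1) = 0.523
  D(13) = 130.5 × 13^0.523 = 130.5 × 3.825 = 499.2 μm
  Mass loss = 499.2 μm × 7.85 g/cm³ = 3919 g·m⁻²

D(13) = 3.92e+03 g·m⁻²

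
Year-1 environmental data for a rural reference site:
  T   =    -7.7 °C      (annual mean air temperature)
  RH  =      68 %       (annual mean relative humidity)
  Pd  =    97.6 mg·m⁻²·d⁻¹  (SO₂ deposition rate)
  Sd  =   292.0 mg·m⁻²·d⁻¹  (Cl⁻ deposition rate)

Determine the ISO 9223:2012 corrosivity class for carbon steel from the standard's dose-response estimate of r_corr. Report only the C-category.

C3

carbon steel: f(T) = +0.150·(T−10) [T≤10 °C] = -2.6550
  Pd branch = 1.77·Pd^0.52·e^(0.02·RH+f) = 5.249 μm/a
  Sd branch = 0.102·Sd^0.62·e^(0.033·RH+0.04·T) = 23.87 μm/a
  sum: 5.249 + 23.87 → r_corr = 29.12 μm/a
ISO 9223 Table 2 (carbon steel): 25 < 29.1 ≤ 50 μm/a ⇒ C3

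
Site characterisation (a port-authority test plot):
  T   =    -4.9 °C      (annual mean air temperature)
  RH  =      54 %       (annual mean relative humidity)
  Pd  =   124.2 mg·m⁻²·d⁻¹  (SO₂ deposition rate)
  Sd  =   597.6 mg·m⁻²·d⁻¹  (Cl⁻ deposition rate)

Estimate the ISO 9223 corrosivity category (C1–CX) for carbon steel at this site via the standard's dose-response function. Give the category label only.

C3

carbon steel: temperature factor f = +0.150·(-14.9) = -2.2350
  Pd branch = 1.77·Pd^0.52·e^(0.02·RH+f) = 6.844 μm/a
  Cl⁻ term: 0.102·597.6^0.62·exp(0.033·54+0.04·-4.9) = 26.23
  r_corr = 6.844 + 26.23 = 33.07 μm/a
Category bounds: 25…50 μm/a bracket r_corr ⇒ C3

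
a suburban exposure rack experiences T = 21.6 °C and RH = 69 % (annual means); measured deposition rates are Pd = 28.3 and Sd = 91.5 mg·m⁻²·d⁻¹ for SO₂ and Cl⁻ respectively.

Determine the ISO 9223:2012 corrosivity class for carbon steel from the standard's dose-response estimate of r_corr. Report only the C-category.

carbon steel: f(T) = -0.054·(T−10) [T>10 °C] = -0.6264
  SO₂ term: 1.77·28.3^0.52·exp(0.02·69-0.6264) = 21.39
  Sd branch = 0.102·Sd^0.62·e^(0.033·RH+0.04·T) = 38.8 μm/a
  r_corr = 21.39 + 38.8 = 60.19 μm/a
Category bounds: 50…80 μm/a bracket r_corr ⇒ C4

C4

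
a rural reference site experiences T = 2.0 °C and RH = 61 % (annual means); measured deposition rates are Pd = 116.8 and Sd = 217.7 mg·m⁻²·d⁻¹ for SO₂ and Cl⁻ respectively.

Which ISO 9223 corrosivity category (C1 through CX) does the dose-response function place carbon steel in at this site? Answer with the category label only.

carbon steel: f(T) = +0.150·(T−10) [T≤10 °C] = -1.2000
  Pd branch = 1.77·Pd^0.52·e^(0.02·RH+f) = 21.46 μm/a
  Cl⁻ term: 0.102·217.7^0.62·exp(0.033·61+0.04·2.0) = 23.28
  r_corr = 21.46 + 23.28 = 44.75 μm/a
Category bounds: 25…50 μm/a bracket r_corr ⇒ C3

C3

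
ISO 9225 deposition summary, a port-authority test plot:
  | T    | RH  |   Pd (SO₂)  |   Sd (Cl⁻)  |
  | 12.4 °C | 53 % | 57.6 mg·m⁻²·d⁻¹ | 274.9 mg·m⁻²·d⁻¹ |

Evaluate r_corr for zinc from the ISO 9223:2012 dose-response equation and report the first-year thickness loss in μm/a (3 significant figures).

zinc: f(T) = -0.071·(T−10) [T>10 °C] = -0.1704
  Pd branch = 0.0129·Pd^0.44·e^(0.046·RH+f) = 0.7413 μm/a
  Sd branch = 0.0175·Sd^0.57·e^(0.008·RH+0.085·T) = 1.885 μm/a
  sum: 0.7413 + 1.885 → r_corr = 2.626 μm/a

r_corr = 2.63 μm/a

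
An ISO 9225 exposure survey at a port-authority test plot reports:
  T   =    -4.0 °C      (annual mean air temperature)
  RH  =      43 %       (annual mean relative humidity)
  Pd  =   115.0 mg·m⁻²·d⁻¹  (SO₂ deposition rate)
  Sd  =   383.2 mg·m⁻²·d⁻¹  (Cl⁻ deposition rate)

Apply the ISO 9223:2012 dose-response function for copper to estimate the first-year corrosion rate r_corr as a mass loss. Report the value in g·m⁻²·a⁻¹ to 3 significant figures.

r_corr = 2.12 g·m⁻²·a⁻¹

copper: T≤10 °C ⇒ hinge +0.126·(-4.0−10) = -1.7640
  sulphur-dioxide contribution → 0.03942 μm/a
  chloride contribution → 0.1974 μm/a
  total first-year rate 0.2369 μm/a
Convert to mass loss: 0.2369 μm/a × 8.96 g/cm³ = 2.122 g·m⁻²·a⁻¹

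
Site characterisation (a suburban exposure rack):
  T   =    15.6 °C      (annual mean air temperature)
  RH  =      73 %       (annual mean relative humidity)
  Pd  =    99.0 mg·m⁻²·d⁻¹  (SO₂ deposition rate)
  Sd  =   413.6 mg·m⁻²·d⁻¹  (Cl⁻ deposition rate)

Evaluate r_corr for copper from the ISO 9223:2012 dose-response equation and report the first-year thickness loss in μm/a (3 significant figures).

r_corr = 2.38 μm/a

copper: T>10 °C ⇒ hinge -0.080·(15.6−10) = -0.4480
  sulphur-dioxide contribution → 0.83 μm/a
  chloride contribution → 1.551 μm/a
  ⇒ r_corr(copper) = 2.381 μm/a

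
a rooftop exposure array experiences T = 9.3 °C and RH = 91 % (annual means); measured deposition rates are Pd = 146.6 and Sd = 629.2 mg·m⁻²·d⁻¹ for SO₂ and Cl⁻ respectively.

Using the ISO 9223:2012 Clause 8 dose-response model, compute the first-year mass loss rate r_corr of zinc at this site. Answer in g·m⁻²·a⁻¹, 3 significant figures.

zinc: f(T) = +0.038·(T−10) [T≤10 °C] = -0.0266
  SO₂ term: 0.0129·146.6^0.44·exp(0.046·91-0.0266) = 7.415
  Sd branch = 0.0175·Sd^0.57·e^(0.008·RH+0.085·T) = 3.146 μm/a
  sum: 7.415 + 3.146 → r_corr = 10.56 μm/a
Convert to mass loss: 10.56 μm/a × 7.14 g/cm³ = 75.41 g·m⁻²·a⁻¹

r_corr = 75.4 g·m⁻²·a⁻¹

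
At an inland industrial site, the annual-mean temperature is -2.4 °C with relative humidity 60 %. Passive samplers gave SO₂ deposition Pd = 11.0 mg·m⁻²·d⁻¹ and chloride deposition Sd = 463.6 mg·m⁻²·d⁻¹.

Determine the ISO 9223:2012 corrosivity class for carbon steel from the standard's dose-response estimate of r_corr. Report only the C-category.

carbon steel: f(T) = +0.150·(T−10) [T≤10 °C] = -1.8600
  SO₂ term: 1.77·11.0^0.52·exp(0.02·60-1.8600) = 3.183
  Cl⁻ term: 0.102·463.6^0.62·exp(0.033·60+0.04·-2.4) = 30.19
  sum: 3.183 + 30.19 → r_corr = 33.37 μm/a
ISO 9223 Table 2 (carbon steel): 25 < 33.4 ≤ 50 μm/a ⇒ C3

C3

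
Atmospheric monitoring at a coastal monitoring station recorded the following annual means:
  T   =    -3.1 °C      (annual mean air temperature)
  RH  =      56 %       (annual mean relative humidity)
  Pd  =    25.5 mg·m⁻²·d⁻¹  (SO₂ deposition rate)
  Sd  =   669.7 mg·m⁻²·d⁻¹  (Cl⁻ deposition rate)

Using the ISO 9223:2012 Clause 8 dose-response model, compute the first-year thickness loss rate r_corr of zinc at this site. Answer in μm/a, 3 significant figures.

r_corr = 1.29 μm/a

zinc: f(T) = +0.038·(T−10) [T≤10 °C] = -0.4978
  Pd branch = 0.0129·Pd^0.44·e^(0.046·RH+f) = 0.4286 μm/a
  Sd branch = 0.0175·Sd^0.57·e^(0.008·RH+0.085·T) = 0.8588 μm/a
  r_corr = 0.4286 + 0.8588 = 1.287 μm/a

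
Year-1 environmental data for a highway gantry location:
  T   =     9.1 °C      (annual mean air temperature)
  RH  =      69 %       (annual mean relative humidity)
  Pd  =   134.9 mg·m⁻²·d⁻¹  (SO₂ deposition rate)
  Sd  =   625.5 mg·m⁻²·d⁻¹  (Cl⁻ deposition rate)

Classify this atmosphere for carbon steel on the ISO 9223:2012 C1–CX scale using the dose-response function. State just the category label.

C5

carbon steel: f(T) = +0.150·(T−10) [T≤10 °C] = -0.1350
  Pd branch = 1.77·Pd^0.52·e^(0.02·RH+f) = 78.75 μm/a
  Cl⁻ term: 0.102·625.5^0.62·exp(0.033·69+0.04·9.1) = 77.49
  sum: 78.75 + 77.49 → r_corr = 156.2 μm/a
Category bounds: 80…200 μm/a bracket r_corr ⇒ C5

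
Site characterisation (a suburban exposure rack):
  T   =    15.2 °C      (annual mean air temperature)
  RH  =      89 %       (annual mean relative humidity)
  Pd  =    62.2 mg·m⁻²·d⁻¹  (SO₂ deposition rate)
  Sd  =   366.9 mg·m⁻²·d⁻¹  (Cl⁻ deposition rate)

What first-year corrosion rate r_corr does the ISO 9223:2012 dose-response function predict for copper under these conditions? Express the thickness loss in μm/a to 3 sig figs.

r_corr = 4.57 μm/a

copper: f(T) = -0.080·(T−10) [T>10 °C] = -0.4160
  Pd branch = 0.0053·Pd^0.26·e^(0.059·RH+f) = 1.952 μm/a
  Cl⁻ term: 0.01025·366.9^0.27·exp(0.036·89+0.049·15.2) = 2.619
  r_corr = 1.952 + 2.619 = 4.571 μm/a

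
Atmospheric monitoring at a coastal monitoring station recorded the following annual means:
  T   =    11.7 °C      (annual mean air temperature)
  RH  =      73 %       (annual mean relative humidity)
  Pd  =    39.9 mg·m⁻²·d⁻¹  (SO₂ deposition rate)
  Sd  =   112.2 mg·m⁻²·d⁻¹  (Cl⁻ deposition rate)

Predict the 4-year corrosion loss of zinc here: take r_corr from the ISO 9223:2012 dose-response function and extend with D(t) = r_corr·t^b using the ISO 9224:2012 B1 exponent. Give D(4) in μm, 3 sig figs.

zinc: temperature factor f = -0.071·(1.7) = -0.1207
  SO₂ term: 0.0129·39.9^0.44·exp(0.046·73-0.1207) = 1.663
  Sd branch = 0.0175·Sd^0.57·e^(0.008·RH+0.085·T) = 1.25 μm/a
  sum: 1.663 + 1.25 → r_corr = 2.914 μm/a
ISO 9224: D(t) = r_corr · t^b with b = 0.813 (zinc, B1)
  D(4) = 2.914 × 4^0.813 = 2.914 × 3.087 = 8.993 μm

D(4) = 8.99 μm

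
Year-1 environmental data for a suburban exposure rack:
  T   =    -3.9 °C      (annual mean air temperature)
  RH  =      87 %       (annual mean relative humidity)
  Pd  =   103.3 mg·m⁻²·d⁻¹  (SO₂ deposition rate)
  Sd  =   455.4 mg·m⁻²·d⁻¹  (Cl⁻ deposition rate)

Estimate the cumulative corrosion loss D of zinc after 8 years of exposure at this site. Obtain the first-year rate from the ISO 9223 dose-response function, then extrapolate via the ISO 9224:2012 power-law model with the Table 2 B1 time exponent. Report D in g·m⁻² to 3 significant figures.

D(8) = 156 g·m⁻²

zinc: temperature factor f = +0.038·(-13.9) = -0.5282
  SO₂ term: 0.0129·103.3^0.44·exp(0.046·87-0.5282) = 3.202
  Cl⁻ term: 0.0175·455.4^0.57·exp(0.008·87+0.085·-3.9) = 0.8253
  r_corr = 3.202 + 0.8253 = 4.028 μm/a
ISO 9224: D(t) = r_corr · t^b with b = 0.813 (zinc, B1)
  D(8) = 4.028 × 8^0.813 = 4.028 × 5.423 = 21.84 μm
  Mass loss = 21.84 μm × 7.14 g/cm³ = 155.9 g·m⁻²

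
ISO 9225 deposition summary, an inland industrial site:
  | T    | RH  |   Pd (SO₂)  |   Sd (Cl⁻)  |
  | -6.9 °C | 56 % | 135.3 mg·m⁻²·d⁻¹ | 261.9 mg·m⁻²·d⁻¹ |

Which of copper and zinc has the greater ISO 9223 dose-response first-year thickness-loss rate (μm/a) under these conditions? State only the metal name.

copper: T≤10 °C ⇒ hinge +0.126·(-6.9−10) = -2.1294
  Pd branch = 0.0053·Pd^0.26·e^(0.059·RH+f) = 0.06145 μm/a
  Sd branch = 0.01025·Sd^0.27·e^(0.036·RH+0.049·T) = 0.2468 μm/a
  sum: 0.06145 + 0.2468 → r_corr = 0.3082 μm/a
zinc: T≤10 °C ⇒ hinge +0.038·(-6.9−10) = -0.6422
  SO₂ term: 0.0129·135.3^0.44·exp(0.046·56-0.6422) = 0.773
  Cl⁻ term: 0.0175·261.9^0.57·exp(0.008·56+0.085·-6.9) = 0.3641
  r_corr = 0.773 + 0.3641 = 1.137 μm/a
Ordering by μm/a: zinc (1.14) > copper (0.308)

zinc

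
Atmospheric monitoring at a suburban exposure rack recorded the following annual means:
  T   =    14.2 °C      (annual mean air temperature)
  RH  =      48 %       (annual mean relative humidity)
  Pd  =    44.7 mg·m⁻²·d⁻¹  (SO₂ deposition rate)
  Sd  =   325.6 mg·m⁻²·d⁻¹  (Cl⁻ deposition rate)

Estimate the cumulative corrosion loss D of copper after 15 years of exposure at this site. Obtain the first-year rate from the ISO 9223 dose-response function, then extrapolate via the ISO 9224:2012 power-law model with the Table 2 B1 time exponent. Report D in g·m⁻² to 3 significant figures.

copper: f(T) = -0.080·(T−10) [T>10 °C] = -0.3360
  sulphur-dioxide contribution → 0.1727 μm/a
  chloride contribution → 0.5518 μm/a
  total first-year rate 0.7245 μm/a
Power-law: D(15) = r_corr · 15^0.667
  D(15) = 0.7245 × 15^0.667 = 0.7245 × 6.088 = 4.411 μm
  Mass loss = 4.411 μm × 8.96 g/cm³ = 39.52 g·m⁻²

D(15) = 39.5 g·m⁻²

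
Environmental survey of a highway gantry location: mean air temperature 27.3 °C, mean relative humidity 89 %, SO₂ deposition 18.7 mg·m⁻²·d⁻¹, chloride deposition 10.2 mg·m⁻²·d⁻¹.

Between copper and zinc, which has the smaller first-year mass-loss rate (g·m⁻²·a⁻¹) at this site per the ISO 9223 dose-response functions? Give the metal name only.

zinc

copper: temperature factor f = -0.080·(17.3) = -1.3840
  sulphur-dioxide contribution → 0.5425 μm/a
  chloride contribution → 1.801 μm/a
  total first-year rate 2.343 μm/a
  mass loss = 2.343 μm/a × 8.96 g/cm³ = 21 g·m⁻²·a⁻¹
zinc: T>10 °C ⇒ hinge -0.071·(27.3−10) = -1.2283
  sulphur-dioxide contribution → 0.8218 μm/a
  chloride contribution → 1.364 μm/a
  total first-year rate 2.186 μm/a
  mass loss = 2.186 μm/a × 7.14 g/cm³ = 15.61 g·m⁻²·a⁻¹
Ordering by g·m⁻²·a⁻¹: copper (21) > zinc (15.6)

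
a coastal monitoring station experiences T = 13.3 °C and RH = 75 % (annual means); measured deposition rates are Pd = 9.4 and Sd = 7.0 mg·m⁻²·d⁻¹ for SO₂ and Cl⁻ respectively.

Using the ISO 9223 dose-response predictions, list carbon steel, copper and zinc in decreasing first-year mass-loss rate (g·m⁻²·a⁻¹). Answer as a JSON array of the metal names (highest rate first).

["carbon steel", "copper", "zinc"]

carbon steel: temperature factor f = -0.054·(3.3) = -0.1782
  Pd branch = 1.77·Pd^0.52·e^(0.02·RH+f) = 21.28 μm/a
  Sd branch = 0.102·Sd^0.62·e^(0.033·RH+0.04·T) = 6.894 μm/a
  r_corr = 21.28 + 6.894 = 28.18 μm/a
  mass loss = 28.18 μm/a × 7.85 g/cm³ = 221.2 g·m⁻²·a⁻¹
copper: temperature factor f = -0.080·(3.3) = -0.2640
  Pd branch = 0.0053·Pd^0.26·e^(0.059·RH+f) = 0.6087 μm/a
  Sd branch = 0.01025·Sd^0.27·e^(0.036·RH+0.049·T) = 0.4949 μm/a
  r_corr = 0.6087 + 0.4949 = 1.104 μm/a
  mass loss = 1.104 μm/a × 8.96 g/cm³ = 9.888 g·m⁻²·a⁻¹
zinc: f(T) = -0.071·(T−10) [T>10 °C] = -0.2343
  SO₂ term: 0.0129·9.4^0.44·exp(0.046·75-0.2343) = 0.8616
  Cl⁻ term: 0.0175·7.0^0.57·exp(0.008·75+0.085·13.3) = 0.2994
  r_corr = 0.8616 + 0.2994 = 1.161 μm/a
  mass loss = 1.161 μm/a × 7.14 g/cm³ = 8.29 g·m⁻²·a⁻¹
Ordering by g·m⁻²·a⁻¹: carbon steel (221) > copper (9.89) > zinc (8.29)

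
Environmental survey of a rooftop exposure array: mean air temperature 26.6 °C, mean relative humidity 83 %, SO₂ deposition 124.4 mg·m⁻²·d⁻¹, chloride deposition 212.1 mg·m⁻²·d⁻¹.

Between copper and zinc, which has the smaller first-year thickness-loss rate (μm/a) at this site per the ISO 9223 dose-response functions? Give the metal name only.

copper

copper: f(T) = -0.080·(T−10) [T>10 °C] = -1.3280
  SO₂ term: 0.0053·124.4^0.26·exp(0.059·83-1.3280) = 0.6591
  Cl⁻ term: 0.01025·212.1^0.27·exp(0.036·83+0.049·26.6) = 3.181
  r_corr = 0.6591 + 3.181 = 3.84 μm/a
zinc: f(T) = -0.071·(T−10) [T>10 °C] = -1.1786
  Pd branch = 0.0129·Pd^0.44·e^(0.046·RH+f) = 1.509 μm/a
  Cl⁻ term: 0.0175·212.1^0.57·exp(0.008·83+0.085·26.6) = 6.91
  sum: 1.509 + 6.91 → r_corr = 8.419 μm/a
Ordering by μm/a: zinc (8.42) > copper (3.84)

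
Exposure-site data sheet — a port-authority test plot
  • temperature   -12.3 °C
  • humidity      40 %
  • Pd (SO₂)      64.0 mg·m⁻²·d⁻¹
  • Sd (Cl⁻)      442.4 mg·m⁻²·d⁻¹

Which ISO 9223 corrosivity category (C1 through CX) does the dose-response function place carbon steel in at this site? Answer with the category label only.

carbon steel: T≤10 °C ⇒ hinge +0.150·(-12.3−10) = -3.3450
  SO₂ term: 1.77·64.0^0.52·exp(0.02·40-3.3450) = 1.208
  Cl⁻ term: 0.102·442.4^0.62·exp(0.033·40+0.04·-12.3) = 10.2
  sum: 1.208 + 10.2 → r_corr = 11.41 μm/a
Category bounds: 1.3…25 μm/a bracket r_corr ⇒ C2

C2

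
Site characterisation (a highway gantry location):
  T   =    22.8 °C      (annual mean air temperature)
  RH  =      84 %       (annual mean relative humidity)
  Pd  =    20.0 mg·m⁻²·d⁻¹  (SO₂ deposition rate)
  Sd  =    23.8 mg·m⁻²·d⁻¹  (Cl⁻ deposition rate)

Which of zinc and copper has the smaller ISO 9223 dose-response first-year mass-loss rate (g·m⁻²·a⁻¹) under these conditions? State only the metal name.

zinc: f(T) = -0.071·(T−10) [T>10 °C] = -0.9088
  sulphur-dioxide contribution → 0.9257 μm/a
  chloride contribution → 1.449 μm/a
  total first-year rate 2.375 μm/a
  mass loss = 2.375 μm/a × 7.14 g/cm³ = 16.96 g·m⁻²·a⁻¹
copper: f(T) = -0.080·(T−10) [T>10 °C] = -1.0240
  sulphur-dioxide contribution → 0.5891 μm/a
  chloride contribution → 1.517 μm/a
  ⇒ r_corr(copper) = 2.106 μm/a
  mass loss = 2.106 μm/a × 8.96 g/cm³ = 18.87 g·m⁻²·a⁻¹
Ordering by g·m⁻²·a⁻¹: copper (18.9) > zinc (17)

zinc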